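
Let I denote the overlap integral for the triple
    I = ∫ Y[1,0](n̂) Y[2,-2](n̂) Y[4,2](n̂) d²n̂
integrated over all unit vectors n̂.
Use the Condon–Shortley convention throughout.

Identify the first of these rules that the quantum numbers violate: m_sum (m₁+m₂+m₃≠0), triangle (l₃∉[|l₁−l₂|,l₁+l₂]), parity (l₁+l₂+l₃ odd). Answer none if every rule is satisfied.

triangle

m₁+m₂+m₃ = 0 − 2 + 2 = 0  ✓
triangle: need |l₁−l₂| ≤ l₃ ≤ l₁+l₂ = [1,3]; l₃=4 is outside  ✗
parity: l₁+l₂+l₃ = 7 is odd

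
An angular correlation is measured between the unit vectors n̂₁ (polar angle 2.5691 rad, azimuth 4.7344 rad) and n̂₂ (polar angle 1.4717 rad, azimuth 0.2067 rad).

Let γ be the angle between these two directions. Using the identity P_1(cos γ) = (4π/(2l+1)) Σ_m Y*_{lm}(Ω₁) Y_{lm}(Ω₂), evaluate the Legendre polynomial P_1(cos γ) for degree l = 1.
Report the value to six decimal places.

Summing Y*_{l m}(θ₁,φ₁)·Y_{l m}(θ₂,φ₂) over m ∈ [−1, 1]; prefactor 4π/(2·1+1) = 4.188790:
  [-1]  conj(Y_{1,-1})(Ω₁) = 0.00412 - 0.18712j ; Y_{1,-1}(Ω₂) = 0.33648 - 0.07056j ; Δ = -0.01182 - 0.06325j
  [+0]  conj(Y_{1,0})(Ω₁) = -0.41070 + 0.00000j ; Y_{1,0}(Ω₂) = 0.04834 + 0.00000j ; Δ = -0.01985 + 0.00000j
  [+1]  conj(Y_{1,1})(Ω₁) = -0.00412 - 0.18712j ; Y_{1,1}(Ω₂) = -0.33648 - 0.07056j ; Δ = -0.01182 + 0.06325j
Σ over m = -0.04349 + 0.00000j; ×(4π/3) → -0.18215 + 0.00000j. Real part: -0.182155

-0.182155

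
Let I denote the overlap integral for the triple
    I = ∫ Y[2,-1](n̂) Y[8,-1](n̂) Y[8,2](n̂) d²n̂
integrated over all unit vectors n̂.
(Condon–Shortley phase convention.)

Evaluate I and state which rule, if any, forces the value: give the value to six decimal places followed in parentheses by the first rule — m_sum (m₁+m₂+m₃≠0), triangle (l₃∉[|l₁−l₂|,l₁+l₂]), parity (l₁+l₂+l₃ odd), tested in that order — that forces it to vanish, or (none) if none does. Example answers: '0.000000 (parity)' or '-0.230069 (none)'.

m-sum 0 ✓  L=18 even ✓  6≤8≤10 ✓
Π(2lᵢ+1) = 5×17×17 = 1445
triangle coeff Δ(2,8,8) = 1/348840
Σ_t [0,2]: t=0:+1/116121600 t=1:−1/25401600 t=2:+1/116121600 = -1/45158400
(3j)²=24/1615 [(2 8 8; 0 0 0)], sign=-1
Σ_t [1,2]: t=1:−1/58060800 t=2:+1/87091200 = -1/174182400
(3j)²=7/2584 [(2 8 8; -1 -1 2)], sign=-1
⇒ 4πI² = 21/361
I = (+1)√(21/361/(4π)) = 0.06803793
No selection rule forces the value: the integral is nonzero (none).

0.068038 (none)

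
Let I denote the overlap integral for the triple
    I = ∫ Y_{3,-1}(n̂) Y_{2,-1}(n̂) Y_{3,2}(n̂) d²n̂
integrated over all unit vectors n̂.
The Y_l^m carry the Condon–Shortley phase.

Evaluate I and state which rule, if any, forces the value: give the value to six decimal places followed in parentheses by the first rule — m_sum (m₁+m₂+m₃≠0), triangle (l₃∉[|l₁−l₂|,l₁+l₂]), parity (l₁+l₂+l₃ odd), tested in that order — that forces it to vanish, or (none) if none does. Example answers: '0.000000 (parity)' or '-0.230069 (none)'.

m-sum 0 ✓  L=8 even ✓  1≤3≤5 ✓
Π(2lᵢ+1) = 7×5×7 = 245
triangle coeff Δ(3,2,3) = 1/3780
Σ_t [0,2]: t=0:+1/24 t=1:−1/4 t=2:+1/24 = -1/6
(3j)²=4/105 [(3 2 3; 0 0 0)], sign=+1
Σ_t [0,1]: t=0:+1/48 t=1:−1/12 = -1/16
(3j)²=1/28 [(3 2 3; -1 -1 2)], sign=+1
⇒ 4πI² = 1/3
I = (+1)√(1/3/(4π)) = 0.16286750
No selection rule forces the value: the integral is nonzero (none).

0.162868 (none)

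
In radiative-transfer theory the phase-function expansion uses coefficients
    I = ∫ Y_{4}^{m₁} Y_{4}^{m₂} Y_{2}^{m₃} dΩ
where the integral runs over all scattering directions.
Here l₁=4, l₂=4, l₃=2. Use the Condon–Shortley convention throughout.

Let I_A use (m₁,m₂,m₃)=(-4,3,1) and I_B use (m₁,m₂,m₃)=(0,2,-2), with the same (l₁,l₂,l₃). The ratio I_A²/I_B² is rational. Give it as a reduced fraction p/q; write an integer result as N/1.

49/45

l's match ⇒ only the (l;m) 3-j factors differ between A and B.
A: triangle coeff Δ(4,4,2) = 1/13860; Σ_t [6,6]: t=6:+1/1440 = 1/1440; (3j)²=7/165 [(4 4 2; -4 3 1)], sign=-1
B: triangle coeff Δ(4,4,2) = 1/13860; Σ_t [4,4]: t=4:+1/192 = 1/192; (3j)²=3/77 [(4 4 2; 0 2 -2)], sign=+1
I_A²/I_B² = (7/165)/(3/77) = 49/45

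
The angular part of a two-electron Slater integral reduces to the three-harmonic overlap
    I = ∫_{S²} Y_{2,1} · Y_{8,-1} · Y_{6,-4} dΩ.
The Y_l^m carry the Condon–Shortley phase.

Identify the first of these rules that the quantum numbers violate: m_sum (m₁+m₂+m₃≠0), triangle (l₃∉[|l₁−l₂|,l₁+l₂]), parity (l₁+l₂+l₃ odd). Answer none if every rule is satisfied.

Σmᵢ = -4  ✗
l₃∈[|l₁−l₂|,l₁+l₂]=[6,10], have l₃=6
Σlᵢ = 16 ⇒ even

m_sum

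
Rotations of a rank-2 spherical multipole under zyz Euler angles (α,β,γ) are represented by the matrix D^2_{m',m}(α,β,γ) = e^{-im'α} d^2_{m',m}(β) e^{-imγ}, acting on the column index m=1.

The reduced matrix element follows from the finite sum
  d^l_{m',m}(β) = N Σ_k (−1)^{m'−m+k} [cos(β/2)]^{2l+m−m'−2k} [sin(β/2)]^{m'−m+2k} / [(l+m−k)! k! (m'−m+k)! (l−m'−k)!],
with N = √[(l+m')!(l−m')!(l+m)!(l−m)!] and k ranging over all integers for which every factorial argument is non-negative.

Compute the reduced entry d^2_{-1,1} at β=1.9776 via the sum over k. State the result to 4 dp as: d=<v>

d=0.1456

d^2_{-1,1}(β=1.9776) via the finite sum:
c=cos(1.977600/2)=0.549693, s=sin(1.977600/2)=0.835367; N=√[1·6·6·1]=6.000000
Admissible k: 2..3 (factorial args all ≥0)
  k=2: (−1)^0·6.0000/(2)·0.5497^2·0.8354^2 = +0.632580
  k=3: (−1)^1·6.0000/(6)·0.5497^0·0.8354^4 = -0.486978
d^2_{-1,1}(1.9776) = +0.632580 -0.486978 = +0.145603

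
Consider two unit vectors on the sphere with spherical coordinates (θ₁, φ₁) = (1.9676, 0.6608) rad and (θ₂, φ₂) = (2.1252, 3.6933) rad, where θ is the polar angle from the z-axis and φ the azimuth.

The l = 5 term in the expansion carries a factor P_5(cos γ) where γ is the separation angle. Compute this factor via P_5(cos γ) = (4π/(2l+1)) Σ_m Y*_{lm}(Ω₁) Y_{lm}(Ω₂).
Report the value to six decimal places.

0.092947

Term-by-term m-sum for l=5 (normalisation 4π/11 = 1.142397):
  term(m=-5) = -0.05460 - 0.03314j   from Y*(Ω₁)=-0.30567 - 0.05008j, Y(Ω₂)=0.19125 + 0.07707j
  term(m=-4) = 0.15018 + 0.07004j   from Y*(Ω₁)=0.36051 - 0.19620j, Y(Ω₂)=0.23983 + 0.32479j
  term(m=-3) = -0.02811 - 0.00954j   from Y*(Ω₁)=-0.03738 + 0.08563j, Y(Ω₂)=0.02676 + 0.31656j
  term(m=-2) = 0.03264 + 0.00724j   from Y*(Ω₁)=0.07584 + 0.29800j, Y(Ω₂)=0.04899 - 0.09707j
  term(m=-1) = -0.06307 - 0.00691j   from Y*(Ω₁)=-0.14519 - 0.11287j, Y(Ω₂)=0.29383 - 0.18084j
  term(m=+0) = 0.00727 + 0.00000j   from Y*(Ω₁)=-0.26894 + 0.00000j, Y(Ω₂)=-0.02704 + 0.00000j
  term(m=+1) = -0.06307 + 0.00691j   from Y*(Ω₁)=0.14519 - 0.11287j, Y(Ω₂)=-0.29383 - 0.18084j
  term(m=+2) = 0.03264 - 0.00724j   from Y*(Ω₁)=0.07584 - 0.29800j, Y(Ω₂)=0.04899 + 0.09707j
  term(m=+3) = -0.02811 + 0.00954j   from Y*(Ω₁)=0.03738 + 0.08563j, Y(Ω₂)=-0.02676 + 0.31656j
  term(m=+4) = 0.15018 - 0.07004j   from Y*(Ω₁)=0.36051 + 0.19620j, Y(Ω₂)=0.23983 - 0.32479j
  term(m=+5) = -0.05460 + 0.03314j   from Y*(Ω₁)=0.30567 - 0.05008j, Y(Ω₂)=-0.19125 + 0.07707j
Σ over m = 0.08136 + 0.00000j; ×(4π/11) → 0.09295 + 0.00000j. Real part: 0.092947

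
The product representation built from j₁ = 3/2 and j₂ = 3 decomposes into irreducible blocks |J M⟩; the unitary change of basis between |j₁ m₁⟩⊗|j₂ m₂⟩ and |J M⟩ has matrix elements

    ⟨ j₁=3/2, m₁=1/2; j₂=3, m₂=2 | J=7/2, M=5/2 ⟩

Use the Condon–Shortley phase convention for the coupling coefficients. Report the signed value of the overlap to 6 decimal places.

j₁+j₂−J=1  J+j₁−j₂=2  J−j₁+j₂=5  j₁+j₂+J+1=9
(j₁±m₁, j₂±m₂, J±M) = (2,1,5,1,6,1)
P² = 6400/7
sum k=0..1:
  [0] +1/120 = 1/120
  [1] −1/48 = -1/48
S = -1/80
C² = P²·S² = 1/7 ; C = -0.377964

−√(1/7) ≈ -0.377964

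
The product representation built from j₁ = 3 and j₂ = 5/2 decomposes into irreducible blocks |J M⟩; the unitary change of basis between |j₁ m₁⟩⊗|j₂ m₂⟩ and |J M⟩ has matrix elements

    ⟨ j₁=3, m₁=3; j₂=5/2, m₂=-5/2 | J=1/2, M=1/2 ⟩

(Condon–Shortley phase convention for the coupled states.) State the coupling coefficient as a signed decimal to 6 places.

+0.534522  (= +√(2/7))

triangle: 5!×1!×0!/7! = 120/5040
(j±m)!: 6!×0!×0!×5!×1!×0! = 86400
prefactor² = (2J+1)×Δ×N² = 28800/7
  k=0: +1/(0!×5!×0!×0!×1!×0!) = 1/120
Σ = 1/120  ⇒  CG² = 28800/7×(1/120)² = 2/7
CG = +√(2/7) = +0.534522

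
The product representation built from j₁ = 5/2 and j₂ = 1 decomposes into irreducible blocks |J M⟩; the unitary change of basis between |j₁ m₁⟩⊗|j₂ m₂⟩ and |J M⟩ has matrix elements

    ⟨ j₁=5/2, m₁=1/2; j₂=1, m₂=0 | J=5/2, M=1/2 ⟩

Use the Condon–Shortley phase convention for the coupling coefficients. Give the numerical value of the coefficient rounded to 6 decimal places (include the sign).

+√(1/35) = +0.169031

√[6·1!4!1!/7! · 3!2!1!1!3!2!] = √(144/35)
  +(−1)^0/∏(0,1,2,1,2,0)! = 1/4  (running 1/4)
  +(−1)^1/∏(1,0,1,0,3,1)! = -1/6  (running 1/12)
⟨..|..⟩ = √(144/35)·(1/12) = +0.169031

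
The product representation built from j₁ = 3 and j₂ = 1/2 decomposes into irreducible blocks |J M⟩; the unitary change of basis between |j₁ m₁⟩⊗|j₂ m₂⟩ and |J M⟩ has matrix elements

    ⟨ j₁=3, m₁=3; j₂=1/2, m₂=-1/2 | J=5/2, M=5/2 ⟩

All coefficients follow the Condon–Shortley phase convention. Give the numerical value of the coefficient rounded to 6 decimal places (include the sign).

j₁+j₂−J=1  J+j₁−j₂=5  J−j₁+j₂=0  j₁+j₂+J+1=7
(j₁±m₁, j₂±m₂, J±M) = (6,0,0,1,5,0)
P² = 86400/7
sum k=0..0:
  [0] +1/120 = 1/120
S = 1/120
C² = P²·S² = 6/7 ; C = +0.925820

+0.925820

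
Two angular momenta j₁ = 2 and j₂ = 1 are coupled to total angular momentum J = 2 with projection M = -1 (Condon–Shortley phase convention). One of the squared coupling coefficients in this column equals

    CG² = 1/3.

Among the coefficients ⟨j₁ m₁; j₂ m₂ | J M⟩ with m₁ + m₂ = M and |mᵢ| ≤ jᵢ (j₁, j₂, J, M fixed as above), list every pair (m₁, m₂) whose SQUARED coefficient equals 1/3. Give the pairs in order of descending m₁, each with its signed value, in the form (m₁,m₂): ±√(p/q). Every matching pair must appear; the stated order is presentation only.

(-2,1): −√(1/3)

Admissible pairs with m₁+m₂ = M = -1: (-2,1), (-1,0), (0,-1)
  (m₁,m₂)=(0,-1): CG² = 1/2, CG = +√(1/2)
  (m₁,m₂)=(-1,0): CG² = 1/6, CG = −√(1/6)
  (m₁,m₂)=(-2,1): CG² = 1/3, CG = −√(1/3)   ← matches the target
Pairs with CG² = 1/3: (-2,1): −√(1/3)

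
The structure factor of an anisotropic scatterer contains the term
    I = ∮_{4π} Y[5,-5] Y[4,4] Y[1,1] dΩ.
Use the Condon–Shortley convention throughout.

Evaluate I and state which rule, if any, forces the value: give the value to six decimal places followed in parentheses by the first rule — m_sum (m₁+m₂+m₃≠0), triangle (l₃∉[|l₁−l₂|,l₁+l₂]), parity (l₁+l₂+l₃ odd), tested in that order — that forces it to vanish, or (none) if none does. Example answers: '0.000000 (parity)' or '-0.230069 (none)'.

Checks pass: Σm=0; 10 even; l₃=1∈[1,9].
(2·5+1)(2·4+1)(2·1+1) = 297
Δ: 8! 2! 0! / 11! → 1/495
sum: t=4:+1/576 = 1/576
3j²(5 4 1; 0 0 0) = Δ·Π!·Σ² = 5/99  (sign -1)
sum: t=8:+1/80640 = 1/80640
3j²(5 4 1; -5 4 1) = Δ·Π!·Σ² = 1/11  (sign +1)
combine: 4πI² = 297·5/99·1/11 = 15/11
take √, sign -1: I = -0.32941575
No selection rule forces the value: the integral is nonzero (none).

-0.329416 (none)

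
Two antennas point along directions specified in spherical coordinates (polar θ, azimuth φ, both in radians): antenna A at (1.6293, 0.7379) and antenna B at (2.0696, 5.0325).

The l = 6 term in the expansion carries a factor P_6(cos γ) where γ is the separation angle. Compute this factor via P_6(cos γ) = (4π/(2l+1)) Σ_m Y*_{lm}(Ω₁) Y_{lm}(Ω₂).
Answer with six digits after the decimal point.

Summing Y*_{l m}(θ₁,φ₁)·Y_{l m}(θ₂,φ₂) over m ∈ [−6, 6]; prefactor 4π/(2·6+1) = 0.966644:
  m=-6: Y*=-0.134429-0.458860i  Y=+0.075938+0.208118i  product +0.085289-0.062822i
  m=-5: Y*=+0.082812+0.050534i  Y=-0.417875+0.012439i  product -0.035234-0.020087i
  m=-4: Y*=+0.334884-0.064402i  Y=+0.092163-0.308448i  product +0.010999-0.109230i
  m=-3: Y*=-0.067297+0.089841i  Y=-0.083467-0.058394i  product +0.010863-0.003569i
  m=-2: Y*=+0.028905+0.303359i  Y=+0.280178-0.208701i  product +0.071410+0.078962i
  m=-1: Y*=-0.087142-0.079234i  Y=+0.007467+0.022523i  product +0.001134-0.002554i
  m=+0: Y*=-0.295260-0.000000i  Y=+0.336956+0.000000i  product -0.099490-0.000000i
  m=+1: Y*=+0.087142-0.079234i  Y=-0.007467+0.022523i  product +0.001134+0.002554i
  m=+2: Y*=+0.028905-0.303359i  Y=+0.280178+0.208701i  product +0.071410-0.078962i
  m=+3: Y*=+0.067297+0.089841i  Y=+0.083467-0.058394i  product +0.010863+0.003569i
  m=+4: Y*=+0.334884+0.064402i  Y=+0.092163+0.308448i  product +0.010999+0.109230i
  m=+5: Y*=-0.082812+0.050534i  Y=+0.417875+0.012439i  product -0.035234+0.020087i
  m=+6: Y*=-0.134429+0.458860i  Y=+0.075938-0.208118i  product +0.085289+0.062822i
Accumulated sum +0.189433+0.000000i; after 4π/(2l+1) scaling, +0.183114+0.000000i ⇒ P_6 = 0.183114

0.183114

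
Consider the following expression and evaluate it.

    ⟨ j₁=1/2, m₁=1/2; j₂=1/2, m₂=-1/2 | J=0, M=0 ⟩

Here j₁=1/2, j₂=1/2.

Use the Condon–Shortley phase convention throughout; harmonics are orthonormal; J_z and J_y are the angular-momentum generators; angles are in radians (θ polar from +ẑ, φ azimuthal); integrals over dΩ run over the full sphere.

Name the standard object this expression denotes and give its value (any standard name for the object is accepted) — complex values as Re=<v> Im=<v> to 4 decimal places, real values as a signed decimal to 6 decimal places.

Clebsch–Gordan coefficient, +√(1/2) ≈ +0.707107

This is a Clebsch–Gordan (vector-coupling) coefficient.
√[1·1!0!0!/2! · 1!0!0!1!0!0!] = √(1/2)
  +(−1)^0/∏(0,1,0,0,0,0)! = 1  (running 1)
⟨..|..⟩ = √(1/2)·(1) = +0.707107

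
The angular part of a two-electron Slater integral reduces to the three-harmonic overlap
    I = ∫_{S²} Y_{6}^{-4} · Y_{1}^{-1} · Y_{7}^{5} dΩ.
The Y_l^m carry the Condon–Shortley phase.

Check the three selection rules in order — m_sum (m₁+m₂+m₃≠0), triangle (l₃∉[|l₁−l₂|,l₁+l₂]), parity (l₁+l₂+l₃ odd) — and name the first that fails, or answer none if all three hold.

Σmᵢ = 0  ✓
l₃∈[|l₁−l₂|,l₁+l₂]=[5,7], have l₃=7  ✓
Σlᵢ = 14 ⇒ even  ✓

none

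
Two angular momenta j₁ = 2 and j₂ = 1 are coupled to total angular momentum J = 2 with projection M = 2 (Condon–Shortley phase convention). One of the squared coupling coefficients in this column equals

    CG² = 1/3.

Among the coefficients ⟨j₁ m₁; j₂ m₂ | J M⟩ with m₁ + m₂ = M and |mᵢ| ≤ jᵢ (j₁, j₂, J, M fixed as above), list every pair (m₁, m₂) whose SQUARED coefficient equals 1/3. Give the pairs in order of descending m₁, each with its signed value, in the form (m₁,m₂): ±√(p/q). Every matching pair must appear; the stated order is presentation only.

Admissible pairs with m₁+m₂ = M = 2: (1,1), (2,0)
  (m₁,m₂)=(2,0): CG² = 2/3, CG = +√(2/3)
  (m₁,m₂)=(1,1): CG² = 1/3, CG = −√(1/3)   ← matches the target
Pairs with CG² = 1/3: (1,1): −√(1/3)

(1,1): −√(1/3)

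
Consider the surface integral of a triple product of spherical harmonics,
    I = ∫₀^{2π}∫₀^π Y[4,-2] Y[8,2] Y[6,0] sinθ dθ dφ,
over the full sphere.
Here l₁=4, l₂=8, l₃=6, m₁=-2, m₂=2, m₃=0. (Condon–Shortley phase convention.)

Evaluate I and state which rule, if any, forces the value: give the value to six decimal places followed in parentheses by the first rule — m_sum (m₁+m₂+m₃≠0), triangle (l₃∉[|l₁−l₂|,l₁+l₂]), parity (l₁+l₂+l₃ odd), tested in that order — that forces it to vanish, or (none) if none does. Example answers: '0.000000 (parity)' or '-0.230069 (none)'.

-0.024460 (none)

Rules hold: Σm=0, L=18 even, 4≤6≤12.
N = 9·17·13 = 1989
Δ = 6!·2!·10!/19! = 1/23279256
Racah Σ t=2..4: t=2:+1/1658880 t=3:−1/518400 t=4:+1/1658880 = -1/1382400
⇒ 3j(4 8 6; 0 0 0)² = 504/46189, sgn -1
Racah Σ t=4..6: t=4:+1/1658880 t=5:−1/1728000 t=6:+1/24883200 = 1/15552000
⇒ 3j(4 8 6; -2 2 0)² = 16/46189, sgn +1
4πI² = N·(3j₀)²·(3jₘ)² = 72576/9653501
I = -1·√(0.0075181/4π) = -0.02445959
No selection rule forces the value: the integral is nonzero (none).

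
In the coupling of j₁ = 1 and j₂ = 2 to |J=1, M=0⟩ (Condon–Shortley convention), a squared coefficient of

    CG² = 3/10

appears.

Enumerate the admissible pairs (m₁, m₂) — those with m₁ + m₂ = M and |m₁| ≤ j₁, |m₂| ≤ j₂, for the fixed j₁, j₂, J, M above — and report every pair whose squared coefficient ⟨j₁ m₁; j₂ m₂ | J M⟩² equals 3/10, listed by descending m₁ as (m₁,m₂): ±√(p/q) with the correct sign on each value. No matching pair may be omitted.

(1,-1): +√(3/10); (-1,1): +√(3/10)

Admissible pairs with m₁+m₂ = M = 0: (-1,1), (0,0), (1,-1)
  (m₁,m₂)=(1,-1): CG² = 3/10, CG = +√(3/10)   ← matches the target
  (m₁,m₂)=(0,0): CG² = 2/5, CG = −√(2/5)
  (m₁,m₂)=(-1,1): CG² = 3/10, CG = +√(3/10)   ← matches the target
Pairs with CG² = 3/10: (1,-1): +√(3/10); (-1,1): +√(3/10)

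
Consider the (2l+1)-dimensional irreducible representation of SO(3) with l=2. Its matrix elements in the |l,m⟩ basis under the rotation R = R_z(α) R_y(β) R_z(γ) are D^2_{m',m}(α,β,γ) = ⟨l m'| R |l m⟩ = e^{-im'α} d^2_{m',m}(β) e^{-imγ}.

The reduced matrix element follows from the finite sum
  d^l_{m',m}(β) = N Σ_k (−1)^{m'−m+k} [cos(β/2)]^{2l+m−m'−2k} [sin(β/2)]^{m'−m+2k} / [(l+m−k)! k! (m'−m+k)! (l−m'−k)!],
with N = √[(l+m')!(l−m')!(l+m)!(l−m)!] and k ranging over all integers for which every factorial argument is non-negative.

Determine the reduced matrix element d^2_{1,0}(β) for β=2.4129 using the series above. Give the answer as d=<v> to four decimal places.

d^2_{1,0}(β=2.4129) via the finite sum:
c=cos(2.412900/2)=0.356339, s=sin(2.412900/2)=0.934357; N=√[6·1·2·2]=4.898979
k∈{0,1} keeps every argument non-negative
  k=0: (−1)^1·4.8990/(2)·0.3563^3·0.9344^1 = -0.103556
  k=1: (−1)^2·4.8990/(2)·0.3563^1·0.9344^3 = +0.711995
d^2_{1,0}(2.4129) = -0.103556 +0.711995 = +0.608438

d=0.6084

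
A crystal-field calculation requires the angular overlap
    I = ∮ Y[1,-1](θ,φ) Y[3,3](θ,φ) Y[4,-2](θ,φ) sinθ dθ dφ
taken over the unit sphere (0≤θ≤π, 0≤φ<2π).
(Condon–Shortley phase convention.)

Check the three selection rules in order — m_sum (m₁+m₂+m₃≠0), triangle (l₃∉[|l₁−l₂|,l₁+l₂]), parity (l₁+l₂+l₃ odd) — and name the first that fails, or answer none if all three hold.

none

Σmᵢ = 0  ✓
l₃∈[|l₁−l₂|,l₁+l₂]=[2,4], have l₃=4  ✓
Σlᵢ = 8 ⇒ even  ✓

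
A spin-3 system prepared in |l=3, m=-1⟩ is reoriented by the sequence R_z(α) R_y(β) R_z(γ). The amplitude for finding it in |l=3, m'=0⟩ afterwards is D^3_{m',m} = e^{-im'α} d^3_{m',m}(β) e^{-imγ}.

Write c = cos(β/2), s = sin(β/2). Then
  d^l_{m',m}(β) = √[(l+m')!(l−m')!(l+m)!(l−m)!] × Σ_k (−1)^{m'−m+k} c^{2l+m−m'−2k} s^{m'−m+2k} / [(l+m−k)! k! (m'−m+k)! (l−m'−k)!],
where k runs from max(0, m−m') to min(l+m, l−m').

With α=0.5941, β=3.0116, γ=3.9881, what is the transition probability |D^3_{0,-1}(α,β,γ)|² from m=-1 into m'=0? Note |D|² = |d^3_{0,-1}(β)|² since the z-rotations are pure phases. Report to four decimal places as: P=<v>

P=0.0483

D^3_{0,-1}(0.5941,3.0116,3.9881) = e^{-i·0·0.5941}·d^3_{0,-1}(3.0116)·e^{-i·-1·3.9881}. Compute d first:
c=cos(3.011600/2)=0.064951, s=sin(3.011600/2)=0.997888; N=√[6·6·2·24]=41.569219
k∈{0,1,2} keeps every argument non-negative
  k=0: (−1)^1·41.5692/(12)·0.0650^5·0.9979^1 = -0.000004
  k=1: (−1)^2·41.5692/(4)·0.0650^3·0.9979^3 = +0.002829
  k=2: (−1)^3·41.5692/(12)·0.0650^1·0.9979^5 = -0.222630
d^3_{0,-1}(3.0116) = -0.000004 +0.002829 -0.222630 = -0.219805
|D^3_{0,-1}|² = |d^3_{0,-1}(β)|² = (-0.219805)² = 0.048314 (the z-rotation phases have unit modulus)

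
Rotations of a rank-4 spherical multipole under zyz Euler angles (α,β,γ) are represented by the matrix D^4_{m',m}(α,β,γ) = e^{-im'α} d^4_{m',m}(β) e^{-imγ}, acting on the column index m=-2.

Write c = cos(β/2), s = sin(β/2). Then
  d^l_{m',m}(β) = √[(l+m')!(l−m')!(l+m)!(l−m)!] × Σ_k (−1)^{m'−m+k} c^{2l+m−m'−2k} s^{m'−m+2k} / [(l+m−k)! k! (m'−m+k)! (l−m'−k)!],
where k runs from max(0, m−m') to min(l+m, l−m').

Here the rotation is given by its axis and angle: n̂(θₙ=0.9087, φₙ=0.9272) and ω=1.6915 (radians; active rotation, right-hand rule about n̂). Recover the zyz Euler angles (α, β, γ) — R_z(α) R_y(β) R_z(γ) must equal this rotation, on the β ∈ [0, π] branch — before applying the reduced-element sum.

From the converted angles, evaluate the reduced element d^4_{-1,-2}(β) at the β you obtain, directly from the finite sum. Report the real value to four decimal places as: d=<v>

Axis–angle → zyz. n̂ = (sinθₙcosφₙ, sinθₙsinφₙ, cosθₙ) = (+0.473283, +0.630919, +0.614772), ω = 1.6915.
R = I cosω + sinω [n̂]ₓ + (1−cosω) n̂n̂ᵀ gives
  R = [+0.130558, -0.275740, +0.952325; +0.944857, +0.325579, -0.035265; -0.300333, +0.904415, +0.303042]
β = atan2(√(R₁₃²+R₂₃²), R₃₃) = 1.262913; α = atan2(R₂₃, R₁₃) mod 2π = 6.246172; γ = atan2(R₃₂, −R₃₁) mod 2π = 1.250179
d^4_{-1,-2}(β=1.2629) via the finite sum:
Half-angle: c=0.807168, s=0.590321. N=√(6·120·2·720)=1018.233765
k: max(0,(-2)−(-1))=0 … min(4+(-2),4−(-1))=2
  k=0: (−1)^1·1018.2338/(240)·0.8072^7·0.5903^1 = -0.559080
  k=1: (−1)^2·1018.2338/(48)·0.8072^5·0.5903^3 = +1.495176
  k=2: (−1)^3·1018.2338/(72)·0.8072^3·0.5903^5 = -0.533150
d^4_{-1,-2}(1.2629) = -0.559080 +1.495176 -0.533150 = +0.402946

d=0.4029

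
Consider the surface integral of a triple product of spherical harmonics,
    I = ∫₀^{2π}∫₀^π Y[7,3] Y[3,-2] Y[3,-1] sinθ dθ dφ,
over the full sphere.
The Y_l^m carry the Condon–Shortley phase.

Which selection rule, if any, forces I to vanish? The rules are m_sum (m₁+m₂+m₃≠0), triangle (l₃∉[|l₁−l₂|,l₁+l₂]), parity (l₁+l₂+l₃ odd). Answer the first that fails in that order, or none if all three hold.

azimuthal sum: 3 − 2 − 1 = 0  ✓
l₃ must lie in [4,10]; have l₃=3  ✗
L = 7 + 3 + 3 = 13 (odd)

triangle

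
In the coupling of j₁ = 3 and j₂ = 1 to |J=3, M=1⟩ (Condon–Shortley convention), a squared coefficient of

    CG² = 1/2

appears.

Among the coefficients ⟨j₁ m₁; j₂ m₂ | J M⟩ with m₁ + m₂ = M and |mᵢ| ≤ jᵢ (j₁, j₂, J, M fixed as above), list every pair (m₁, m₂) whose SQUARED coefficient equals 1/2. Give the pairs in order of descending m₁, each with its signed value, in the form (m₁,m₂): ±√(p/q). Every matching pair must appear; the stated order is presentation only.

(0,1): −√(1/2)

Admissible pairs with m₁+m₂ = M = 1: (0,1), (1,0), (2,-1)
  (m₁,m₂)=(2,-1): CG² = 5/12, CG = +√(5/12)
  (m₁,m₂)=(1,0): CG² = 1/12, CG = +√(1/12)
  (m₁,m₂)=(0,1): CG² = 1/2, CG = −√(1/2)   ← matches the target
Pairs with CG² = 1/2: (0,1): −√(1/2)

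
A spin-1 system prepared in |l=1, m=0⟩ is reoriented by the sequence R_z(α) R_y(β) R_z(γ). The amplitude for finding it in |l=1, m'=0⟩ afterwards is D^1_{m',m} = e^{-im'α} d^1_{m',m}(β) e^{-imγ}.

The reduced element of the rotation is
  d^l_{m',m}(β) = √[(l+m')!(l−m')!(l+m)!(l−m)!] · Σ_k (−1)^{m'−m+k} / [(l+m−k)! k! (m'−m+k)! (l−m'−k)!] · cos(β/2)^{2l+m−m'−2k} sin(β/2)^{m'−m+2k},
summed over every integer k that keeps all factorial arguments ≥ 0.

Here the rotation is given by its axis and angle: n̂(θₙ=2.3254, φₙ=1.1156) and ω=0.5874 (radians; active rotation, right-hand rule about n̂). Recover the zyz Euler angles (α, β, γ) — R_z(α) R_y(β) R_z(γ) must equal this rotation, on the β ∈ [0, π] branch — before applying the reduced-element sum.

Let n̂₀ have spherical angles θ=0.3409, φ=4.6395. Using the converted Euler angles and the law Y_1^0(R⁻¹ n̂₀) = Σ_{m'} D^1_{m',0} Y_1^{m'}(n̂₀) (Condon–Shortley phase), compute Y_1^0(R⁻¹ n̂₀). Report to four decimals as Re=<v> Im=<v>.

Axis–angle → zyz. n̂ = (sinθₙcosφₙ, sinθₙsinφₙ, cosθₙ) = (+0.320296, +0.654359, -0.685000), ω = 0.5874.
R = I cosω + sinω [n̂]ₓ + (1−cosω) n̂n̂ᵀ gives
  R = [+0.849580, +0.414756, +0.325870; -0.344496, +0.904155, -0.252639; -0.399420, +0.102376, +0.911034]
β = atan2(√(R₁₃²+R₂₃²), R₃₃) = 0.425012; α = atan2(R₂₃, R₁₃) mod 2π = 5.623703; γ = atan2(R₃₂, −R₃₁) mod 2π = 0.250910
Need the full column D^1_{m',0} for m'=−1..1 at α=5.6237, β=0.4250, γ=0.2509.
cos(β/2)=0.977505, sin(β/2)=0.210910
d^1_{-1,0}: single k=1 term ⇒ +0.291562;  D = +0.230425-0.178643i
d^1_{0,0}: k∈[0..1] ⇒ +0.955517 -0.044483 = +0.911034;  D = +0.911034+0.000000i
d^1_{1,0}: single k=0 term ⇒ -0.291562;  D = -0.230425-0.178643i
Y_1^{m'}(θ=0.3409,φ=4.6395) and Σ D·Y over m':
  (+0.2304-0.1786i)·(-0.0084+0.1152i)  (+0.9110+0.0000i)·(+0.4605+0.0000i)  (-0.2304-0.1786i)·(+0.0084+0.1152i)
Y_1^0(R⁻¹ n̂) = +0.456802+0.000000i

Re=0.4568 Im=0.0000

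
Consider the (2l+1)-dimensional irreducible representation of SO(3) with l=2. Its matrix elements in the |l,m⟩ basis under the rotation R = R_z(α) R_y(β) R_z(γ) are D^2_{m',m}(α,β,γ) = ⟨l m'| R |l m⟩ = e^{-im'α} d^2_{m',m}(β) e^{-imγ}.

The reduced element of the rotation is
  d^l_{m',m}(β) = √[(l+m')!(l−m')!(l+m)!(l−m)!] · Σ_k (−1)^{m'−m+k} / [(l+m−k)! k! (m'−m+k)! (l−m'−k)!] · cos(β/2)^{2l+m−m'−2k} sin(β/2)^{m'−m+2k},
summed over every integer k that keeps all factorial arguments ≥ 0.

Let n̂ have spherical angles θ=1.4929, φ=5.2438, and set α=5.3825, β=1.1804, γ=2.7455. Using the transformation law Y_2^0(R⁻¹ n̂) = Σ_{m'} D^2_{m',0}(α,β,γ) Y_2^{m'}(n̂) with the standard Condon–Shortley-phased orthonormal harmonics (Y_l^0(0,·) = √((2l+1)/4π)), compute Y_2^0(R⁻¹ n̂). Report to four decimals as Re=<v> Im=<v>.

Re=0.5255 Im=0.0000

Need the full column D^2_{m',0} for m'=−2..2 at α=5.3825, β=1.1804, γ=2.7455.
cos(β/2)=0.830829, sin(β/2)=0.556527
d^2_{-2,0}: single k=2 term ⇒ +0.523687;  D = -0.119682-0.509828i
d^2_{-1,0}: k∈[1..2] ⇒ +0.781803 -0.350790 = +0.431014;  D = +0.267691-0.337808i
d^2_{0,0}: k∈[0..2] ⇒ +0.476483 -0.855178 +0.095928 = -0.282767;  D = -0.282767+0.000000i
d^2_{1,0}: k∈[0..1] ⇒ -0.781803 +0.350790 = -0.431014;  D = -0.267691-0.337808i
d^2_{2,0}: single k=0 term ⇒ +0.523687;  D = -0.119682+0.509828i
Y_2^{m'}(θ=1.4929,φ=5.2438) and Σ D·Y over m':
  (-0.1197-0.5098i)·(-0.1867+0.3355i)  (+0.2677-0.3378i)·(+0.0304+0.0517i)  (-0.2828+0.0000i)·(-0.3097+0.0000i)  (-0.2677-0.3378i)·(-0.0304+0.0517i)  (-0.1197+0.5098i)·(-0.1867-0.3355i)
Y_2^0(R⁻¹ n̂) = +0.525483+0.000000i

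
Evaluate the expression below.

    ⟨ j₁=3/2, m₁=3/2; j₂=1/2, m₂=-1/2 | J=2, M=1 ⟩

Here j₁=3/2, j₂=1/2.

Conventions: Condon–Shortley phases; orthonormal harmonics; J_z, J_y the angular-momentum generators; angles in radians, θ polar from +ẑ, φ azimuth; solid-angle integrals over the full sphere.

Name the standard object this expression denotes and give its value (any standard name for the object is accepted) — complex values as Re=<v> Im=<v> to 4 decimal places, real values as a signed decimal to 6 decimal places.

This is a Clebsch–Gordan (vector-coupling) coefficient.
j₁+j₂−J=0  J+j₁−j₂=3  J−j₁+j₂=1  j₁+j₂+J+1=5
(j₁±m₁, j₂±m₂, J±M) = (3,0,0,1,3,1)
P² = 9
sum k=0..0:
  [0] +1/6 = 1/6
S = 1/6
C² = P²·S² = 1/4 ; C = +0.500000

Clebsch–Gordan coefficient, +√(1/4) ≈ +0.500000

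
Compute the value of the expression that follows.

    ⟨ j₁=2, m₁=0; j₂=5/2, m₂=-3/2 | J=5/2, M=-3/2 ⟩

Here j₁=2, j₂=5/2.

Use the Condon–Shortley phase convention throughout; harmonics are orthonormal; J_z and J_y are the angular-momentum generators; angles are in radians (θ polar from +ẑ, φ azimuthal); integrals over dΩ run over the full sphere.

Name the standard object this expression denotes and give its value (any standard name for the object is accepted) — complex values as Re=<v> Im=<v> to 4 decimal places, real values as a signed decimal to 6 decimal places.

Clebsch–Gordan coefficient, −√(1/70) ≈ -0.119523

This is a Clebsch–Gordan (vector-coupling) coefficient.
j₁+j₂−J=2  J+j₁−j₂=2  J−j₁+j₂=3  j₁+j₂+J+1=8
(j₁±m₁, j₂±m₂, J±M) = (2,2,1,4,1,4)
P² = 288/35
sum k=0..1:
  [0] +1/8 = 1/8
  [1] −1/6 = -1/6
S = -1/24
C² = P²·S² = 1/70 ; C = -0.119523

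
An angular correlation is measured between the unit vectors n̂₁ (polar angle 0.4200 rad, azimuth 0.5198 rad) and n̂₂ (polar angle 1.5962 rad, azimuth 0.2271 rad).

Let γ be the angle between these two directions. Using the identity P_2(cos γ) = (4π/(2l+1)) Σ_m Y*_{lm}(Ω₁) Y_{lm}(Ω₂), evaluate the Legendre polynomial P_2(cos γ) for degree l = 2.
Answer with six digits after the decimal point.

Summing Y*_{l m}(θ₁,φ₁)·Y_{l m}(θ₂,φ₂) over m ∈ [−2, 2]; prefactor 4π/(2·2+1) = 2.513274:
  m=-2: Y*=0.03253 + 0.05538j  Y=0.34689 - 0.16937j  product 0.02066 + 0.01370j
  m=-1: Y*=0.24964 + 0.14287j  Y=-0.01911 + 0.00442j  product -0.00540 - 0.00163j
  m=+0: Y*=0.47346 + 0.00000j  Y=-0.31478 + 0.00000j  product -0.14904 + 0.00000j
  m=+1: Y*=-0.24964 + 0.14287j  Y=0.01911 + 0.00442j  product -0.00540 + 0.00163j
  m=+2: Y*=0.03253 - 0.05538j  Y=0.34689 + 0.16937j  product 0.02066 - 0.01370j
Σ over m = -0.11851 + 0.00000j; ×(4π/5) → -0.29786 + 0.00000j. Real part: -0.297858

-0.297858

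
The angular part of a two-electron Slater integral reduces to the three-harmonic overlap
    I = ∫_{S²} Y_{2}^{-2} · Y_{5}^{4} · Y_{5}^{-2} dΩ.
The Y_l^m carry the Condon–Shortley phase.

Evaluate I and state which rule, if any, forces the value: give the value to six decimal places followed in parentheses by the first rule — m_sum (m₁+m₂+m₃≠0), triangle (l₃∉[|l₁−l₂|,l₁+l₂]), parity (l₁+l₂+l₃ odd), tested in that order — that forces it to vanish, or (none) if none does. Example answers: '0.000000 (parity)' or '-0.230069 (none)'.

-0.137240 (none)

Checks pass: Σm=0; 12 even; l₃=5∈[3,7].
(2·2+1)(2·5+1)(2·5+1) = 605
Δ: 2! 2! 8! / 13! → 1/38610
sum: t=0:+1/2880 t=1:−1/576 t=2:+1/2880 = -1/960
3j²(2 5 5; 0 0 0) = Δ·Π!·Σ² = 10/429  (sign +1)
sum: t=2:+1/20160 = 1/20160
3j²(2 5 5; -2 4 -2) = Δ·Π!·Σ² = 12/715  (sign -1)
combine: 4πI² = 605·10/429·12/715 = 40/169
take √, sign -1: I = -0.13724032
No selection rule forces the value: the integral is nonzero (none).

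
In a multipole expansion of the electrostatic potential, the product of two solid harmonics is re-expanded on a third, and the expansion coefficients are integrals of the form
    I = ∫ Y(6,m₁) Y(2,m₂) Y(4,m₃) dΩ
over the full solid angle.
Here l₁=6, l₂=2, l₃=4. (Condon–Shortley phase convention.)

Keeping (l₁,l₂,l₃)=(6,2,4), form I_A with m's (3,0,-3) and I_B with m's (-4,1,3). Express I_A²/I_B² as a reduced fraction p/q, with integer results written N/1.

l's match ⇒ only the (l;m) 3-j factors differ between A and B.
A: triangle coeff Δ(6,2,4) = 1/6435; Σ_t [2,2]: t=2:+1/20160 = 1/20160; (3j)²=12/715 [(6 2 4; 3 0 -3)], sign=-1
B: triangle coeff Δ(6,2,4) = 1/6435; Σ_t [3,3]: t=3:−1/30240 = -1/30240; (3j)²=16/429 [(6 2 4; -4 1 3)], sign=+1
I_A²/I_B² = (12/715)/(16/429) = 9/20

9/20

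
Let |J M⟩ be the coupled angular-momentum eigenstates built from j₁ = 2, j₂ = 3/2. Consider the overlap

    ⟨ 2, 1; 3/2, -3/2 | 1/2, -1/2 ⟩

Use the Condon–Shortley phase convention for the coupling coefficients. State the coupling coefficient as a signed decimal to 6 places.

√[2·3!1!0!/5! · 3!1!0!3!0!1!] = √(18/5)
  +(−1)^0/∏(0,3,1,0,0,0)! = 1/6  (running 1/6)
⟨..|..⟩ = √(18/5)·(1/6) = +0.316228

+√(1/10) = +0.316228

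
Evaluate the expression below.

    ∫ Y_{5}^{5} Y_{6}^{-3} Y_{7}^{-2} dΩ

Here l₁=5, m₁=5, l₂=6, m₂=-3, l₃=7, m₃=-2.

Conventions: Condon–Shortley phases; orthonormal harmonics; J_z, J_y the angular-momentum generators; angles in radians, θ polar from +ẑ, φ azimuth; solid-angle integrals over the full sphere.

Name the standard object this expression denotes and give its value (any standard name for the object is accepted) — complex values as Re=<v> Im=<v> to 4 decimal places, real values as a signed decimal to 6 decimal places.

Gaunt coefficient, +0.140567

This is a Gaunt coefficient — the integral of a triple product of spherical harmonics over the sphere.
m-sum 0 ✓  L=18 even ✓  1≤7≤11 ✓
Π(2lᵢ+1) = 11×13×15 = 2145
triangle coeff Δ(5,6,7) = 1/174594420
Σ_t [0,4]: t=0:+1/4147200 t=1:−1/207360 t=2:+1/82944 t=3:−1/207360 t=4:+1/4147200 = 1/345600
(3j)²=420/46189 [(5 6 7; 0 0 0)], sign=-1
Σ_t [0,0]: t=0:+1/12441600 = 1/12441600
(3j)²=588/46189 [(5 6 7; 5 -3 -2)], sign=-1
⇒ 4πI² = 3704400/14919047
I = (+1)√(3704400/14919047/(4π)) = 0.14056703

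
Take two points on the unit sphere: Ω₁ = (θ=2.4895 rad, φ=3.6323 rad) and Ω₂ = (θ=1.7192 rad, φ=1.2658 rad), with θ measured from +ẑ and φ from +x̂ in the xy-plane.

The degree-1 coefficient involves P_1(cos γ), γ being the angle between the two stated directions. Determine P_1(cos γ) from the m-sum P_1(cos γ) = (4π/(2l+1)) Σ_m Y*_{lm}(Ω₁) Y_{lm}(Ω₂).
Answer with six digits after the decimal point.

Term-by-term m-sum for l=1 (normalisation 4π/3 = 4.188790):
  [-1]  conj(Y_{1,-1})(Ω₁) = -0.184923-0.098804i ; Y_{1,-1}(Ω₂) = +0.102608-0.325927i ; Δ = -0.051177+0.050133i
  [+0]  conj(Y_{1,0})(Ω₁) = -0.388349-0.000000i ; Y_{1,0}(Ω₂) = -0.072245+0.000000i ; Δ = +0.028056+0.000000i
  [+1]  conj(Y_{1,1})(Ω₁) = +0.184923-0.098804i ; Y_{1,1}(Ω₂) = -0.102608-0.325927i ; Δ = -0.051177-0.050133i
Accumulated sum -0.074299+0.000000i; after 4π/(2l+1) scaling, -0.311222+0.000000i ⇒ P_1 = -0.311222

-0.311222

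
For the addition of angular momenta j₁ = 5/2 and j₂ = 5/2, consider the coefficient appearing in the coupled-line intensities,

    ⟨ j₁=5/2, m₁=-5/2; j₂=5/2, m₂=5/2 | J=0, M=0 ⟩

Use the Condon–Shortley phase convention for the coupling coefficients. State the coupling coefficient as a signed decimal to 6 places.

triangle: 5!*0!*0!/6! = 120/720
(j±m)!: 0!*5!*5!*0!*0!*0! = 14400
prefactor² = (2J+1)*Δ*N² = 2400
  k=5: −1/(5!*0!*0!*0!*0!*0!) = -1/120
Σ = -1/120  ⇒  CG² = 2400*(-1/120)² = 1/6
CG = −√(1/6) = -0.408248

-0.408248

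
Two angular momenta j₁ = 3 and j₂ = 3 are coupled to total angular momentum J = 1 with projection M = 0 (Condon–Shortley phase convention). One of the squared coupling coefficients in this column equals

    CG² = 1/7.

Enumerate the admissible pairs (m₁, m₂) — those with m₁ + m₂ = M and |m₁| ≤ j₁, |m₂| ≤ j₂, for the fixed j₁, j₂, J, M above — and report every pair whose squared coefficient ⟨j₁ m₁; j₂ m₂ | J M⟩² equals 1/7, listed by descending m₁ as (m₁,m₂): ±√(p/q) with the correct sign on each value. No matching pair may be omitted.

(2,-2): −√(1/7); (-2,2): +√(1/7)

Admissible pairs with m₁+m₂ = M = 0: (-3,3), (-2,2), (-1,1), (0,0), (1,-1), (2,-2), (3,-3)
  (m₁,m₂)=(3,-3): CG² = 9/28, CG = +√(9/28)
  (m₁,m₂)=(2,-2): CG² = 1/7, CG = −√(1/7)   ← matches the target
  (m₁,m₂)=(1,-1): CG² = 1/28, CG = +√(1/28)
  (m₁,m₂)=(0,0): CG² = 0/1, CG = 0
  (m₁,m₂)=(-1,1): CG² = 1/28, CG = −√(1/28)
  (m₁,m₂)=(-2,2): CG² = 1/7, CG = +√(1/7)   ← matches the target
  (m₁,m₂)=(-3,3): CG² = 9/28, CG = −√(9/28)
Pairs with CG² = 1/7: (2,-2): −√(1/7); (-2,2): +√(1/7)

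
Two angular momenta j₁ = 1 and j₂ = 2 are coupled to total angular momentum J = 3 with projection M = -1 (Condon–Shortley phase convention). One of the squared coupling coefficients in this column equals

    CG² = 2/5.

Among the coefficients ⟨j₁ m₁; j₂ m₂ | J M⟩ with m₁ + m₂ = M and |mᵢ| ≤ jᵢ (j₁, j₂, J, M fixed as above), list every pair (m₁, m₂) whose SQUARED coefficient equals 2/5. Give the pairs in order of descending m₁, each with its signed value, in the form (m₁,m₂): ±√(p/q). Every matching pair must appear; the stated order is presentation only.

Admissible pairs with m₁+m₂ = M = -1: (-1,0), (0,-1), (1,-2)
  (m₁,m₂)=(1,-2): CG² = 1/15, CG = +√(1/15)
  (m₁,m₂)=(0,-1): CG² = 8/15, CG = +√(8/15)
  (m₁,m₂)=(-1,0): CG² = 2/5, CG = +√(2/5)   ← matches the target
Pairs with CG² = 2/5: (-1,0): +√(2/5)

(-1,0): +√(2/5)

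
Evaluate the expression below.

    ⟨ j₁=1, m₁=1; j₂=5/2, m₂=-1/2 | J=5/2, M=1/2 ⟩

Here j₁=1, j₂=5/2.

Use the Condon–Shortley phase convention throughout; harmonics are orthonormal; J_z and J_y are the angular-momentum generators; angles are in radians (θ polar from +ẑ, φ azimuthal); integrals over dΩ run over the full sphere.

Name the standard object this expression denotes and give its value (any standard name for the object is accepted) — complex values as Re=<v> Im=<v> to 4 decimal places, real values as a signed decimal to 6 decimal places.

This is a Clebsch–Gordan (vector-coupling) coefficient.
j₁+j₂−J=1  J+j₁−j₂=1  J−j₁+j₂=4  j₁+j₂+J+1=7
(j₁±m₁, j₂±m₂, J±M) = (2,0,2,3,3,2)
P² = 288/35
sum k=0..0:
  [0] +1/4 = 1/4
S = 1/4
C² = P²·S² = 18/35 ; C = +0.717137

Clebsch–Gordan coefficient, +√(18/35) ≈ +0.717137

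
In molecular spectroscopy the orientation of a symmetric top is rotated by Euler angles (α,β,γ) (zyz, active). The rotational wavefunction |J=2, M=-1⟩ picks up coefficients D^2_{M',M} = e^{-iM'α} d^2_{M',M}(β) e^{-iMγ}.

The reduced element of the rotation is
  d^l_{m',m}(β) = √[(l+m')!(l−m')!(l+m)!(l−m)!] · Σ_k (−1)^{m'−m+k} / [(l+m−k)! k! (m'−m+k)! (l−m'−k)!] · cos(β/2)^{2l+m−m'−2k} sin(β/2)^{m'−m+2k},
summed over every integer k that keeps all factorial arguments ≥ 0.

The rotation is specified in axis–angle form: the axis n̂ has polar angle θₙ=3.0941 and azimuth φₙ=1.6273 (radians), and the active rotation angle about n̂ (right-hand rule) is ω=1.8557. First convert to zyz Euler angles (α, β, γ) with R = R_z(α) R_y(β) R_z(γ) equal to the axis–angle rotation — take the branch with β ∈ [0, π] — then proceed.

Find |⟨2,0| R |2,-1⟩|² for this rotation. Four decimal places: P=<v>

P=0.0086

Axis–angle → zyz. n̂ = (sinθₙcosφₙ, sinθₙsinφₙ, cosθₙ) = (-0.002681, +0.047399, -0.998872), ω = 1.8557.
R = I cosω + sinω [n̂]ₓ + (1−cosω) n̂n̂ᵀ gives
  R = [-0.281056, +0.958444, +0.048919; -0.958769, -0.278187, -0.058080; -0.042058, -0.063226, +0.997113]
β = atan2(√(R₁₃²+R₂₃²), R₃₃) = 0.076010; α = atan2(R₂₃, R₁₃) mod 2π = 5.412380; γ = atan2(R₃₂, −R₃₁) mod 2π = 5.299373
First d^2_{0,-1}(β=0.0760), then the phase factors e^{-i(0)α} and e^{-i(-1)γ}:
With c≡cos(β/2)=0.999278 and s≡sin(β/2)=0.037996, N=[2·2·1·6]^{1/2}=4.898979
Admissible k: 0..1 (factorial args all ≥0)
  k=0: (−1)^1·4.8990/(2)·0.9993^3·0.0380^1 = -0.092868
  k=1: (−1)^2·4.8990/(2)·0.9993^1·0.0380^3 = +0.000134
d^2_{0,-1}(0.0760) = -0.092868 +0.000134 = -0.092734
|D^2_{0,-1}|² = |d^2_{0,-1}(β)|² = (-0.092734)² = 0.008600 (the z-rotation phases have unit modulus)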